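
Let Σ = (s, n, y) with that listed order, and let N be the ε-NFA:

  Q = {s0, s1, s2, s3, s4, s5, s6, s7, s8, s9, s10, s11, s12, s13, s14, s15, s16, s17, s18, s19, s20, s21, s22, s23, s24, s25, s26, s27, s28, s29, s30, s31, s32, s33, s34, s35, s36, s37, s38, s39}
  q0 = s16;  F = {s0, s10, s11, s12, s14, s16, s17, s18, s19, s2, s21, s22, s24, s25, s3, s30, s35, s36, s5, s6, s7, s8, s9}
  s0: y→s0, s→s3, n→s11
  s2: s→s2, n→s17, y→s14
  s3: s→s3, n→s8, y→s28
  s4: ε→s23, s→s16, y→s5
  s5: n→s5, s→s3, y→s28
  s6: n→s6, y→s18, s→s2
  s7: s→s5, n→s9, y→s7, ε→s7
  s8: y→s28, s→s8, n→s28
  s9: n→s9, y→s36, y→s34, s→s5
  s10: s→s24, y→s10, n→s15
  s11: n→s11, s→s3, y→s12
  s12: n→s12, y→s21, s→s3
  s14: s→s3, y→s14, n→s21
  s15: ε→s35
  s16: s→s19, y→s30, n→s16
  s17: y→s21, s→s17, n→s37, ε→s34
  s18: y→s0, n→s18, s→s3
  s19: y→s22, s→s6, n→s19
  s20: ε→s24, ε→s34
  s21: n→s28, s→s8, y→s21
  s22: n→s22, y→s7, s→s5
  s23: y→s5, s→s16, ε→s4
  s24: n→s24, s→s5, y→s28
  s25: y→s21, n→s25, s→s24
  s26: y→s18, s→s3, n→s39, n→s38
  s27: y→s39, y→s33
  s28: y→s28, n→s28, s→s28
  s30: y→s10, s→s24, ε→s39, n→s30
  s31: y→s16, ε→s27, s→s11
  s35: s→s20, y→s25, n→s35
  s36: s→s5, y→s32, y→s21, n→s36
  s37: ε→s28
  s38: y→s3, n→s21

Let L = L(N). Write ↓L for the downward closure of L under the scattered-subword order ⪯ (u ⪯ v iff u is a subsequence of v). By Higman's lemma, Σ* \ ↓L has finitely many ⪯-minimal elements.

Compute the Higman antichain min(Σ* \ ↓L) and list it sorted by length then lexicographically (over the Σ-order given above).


A = [ysy, sssnn, yynyyn].

|Q|=40, |F|=23, |δ|=98 (10 ε).
min D↑ (24 st, q0=0, F={11}): 0:s→1,n→0,y→2 1:s→3,n→1,y→4 2:s→5,n→2,y→6 3:s→7,n→3,y→8 4:s→9,n→4,y→10 5:s→9,n→5,y→11 6:s→5,n→12,y→6 7:s→7,n→13,y→14 8:s→15,n→8,y→16 9:s→15,n→9,y→11 10:s→9,n→17,y→10 11:s→11,n→11,y→11 12:s→5,n→12,y→18 13:s→13,n→11,y→19 14:s→15,n→19,y→14 15:s→15,n→20,y→11 16:s→15,n→21,y→16 17:s→9,n→17,y→22 18:s→5,n→18,y→19 19:s→20,n→11,y→19 20:s→20,n→11,y→11 21:s→15,n→21,y→23 22:s→9,n→22,y→19 23:s→15,n→23,y→19 [Hopcroft].
'ysy': |S_i|=[30, 24, 7, 1] end={s28} — reject; 3/3 single-dels accept.
'sssnn': |S_i|=[30, 23, 15, 9, 6, 2] end={s28,s37} — reject; 5/5 single-dels accept.
'yynyyn': N↓-sim [30, 24, 20, 16, 11, 4, 1] end={s28} rej; 6/6 deletions ∈↓L.
3 words, ⪯-incomp.


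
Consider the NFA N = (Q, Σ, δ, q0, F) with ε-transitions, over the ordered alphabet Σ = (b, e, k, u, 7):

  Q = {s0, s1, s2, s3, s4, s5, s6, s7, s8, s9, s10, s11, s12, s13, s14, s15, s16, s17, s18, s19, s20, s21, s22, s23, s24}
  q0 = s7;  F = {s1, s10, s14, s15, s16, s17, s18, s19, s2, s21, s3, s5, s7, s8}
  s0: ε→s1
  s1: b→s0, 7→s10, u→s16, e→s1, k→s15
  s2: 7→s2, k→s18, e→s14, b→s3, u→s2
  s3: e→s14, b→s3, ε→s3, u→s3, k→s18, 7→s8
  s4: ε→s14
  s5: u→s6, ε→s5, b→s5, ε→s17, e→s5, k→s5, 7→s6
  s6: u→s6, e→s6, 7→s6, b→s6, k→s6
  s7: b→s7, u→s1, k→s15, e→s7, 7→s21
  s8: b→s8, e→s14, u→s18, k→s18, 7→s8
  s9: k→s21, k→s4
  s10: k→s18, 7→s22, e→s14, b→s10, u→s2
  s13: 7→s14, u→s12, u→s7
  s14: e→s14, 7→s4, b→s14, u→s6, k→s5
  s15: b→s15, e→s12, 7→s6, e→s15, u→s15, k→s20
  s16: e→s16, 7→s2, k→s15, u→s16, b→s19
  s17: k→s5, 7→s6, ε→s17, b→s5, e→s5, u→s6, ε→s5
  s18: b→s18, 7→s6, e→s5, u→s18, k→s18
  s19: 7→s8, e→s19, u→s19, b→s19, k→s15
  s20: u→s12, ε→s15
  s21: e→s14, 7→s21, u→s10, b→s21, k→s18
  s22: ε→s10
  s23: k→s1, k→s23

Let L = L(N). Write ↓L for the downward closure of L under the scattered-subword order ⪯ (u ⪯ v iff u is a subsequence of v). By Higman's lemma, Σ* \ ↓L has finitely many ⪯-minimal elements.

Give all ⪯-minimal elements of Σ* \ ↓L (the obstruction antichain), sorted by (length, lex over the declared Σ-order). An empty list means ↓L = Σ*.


|Q|=25, |F|=14, |δ|=93 (9 ε).
min D↑ (14 st, q0=0, F={4}): 0:b→0,e→0,k→1,u→2,7→3 1:b→1,e→1,k→1,u→1,7→4 2:b→2,e→2,k→1,u→5,7→6 3:b→3,e→7,k→8,u→6,7→3 4:b→4,e→4,k→4,u→4,7→4 5:b→9,e→5,k→1,u→5,7→10 6:b→6,e→7,k→8,u→10,7→6 7:b→7,e→7,k→11,u→4,7→7 8:b→8,e→11,k→8,u→8,7→4 9:b→9,e→9,k→1,u→9,7→12 10:b→13,e→7,k→8,u→10,7→10 11:b→11,e→11,k→11,u→4,7→4 12:b→12,e→7,k→8,u→8,7→12 13:b→13,e→7,k→8,u→13,7→12 [Hopcroft].
'k7': N↓-sim [20, 7, 1] end={s6} rej; 2/2 deletions ∈↓L.
'7eu': run [20, 12, 5, 1] end={s6} ∉↓L; 3/3 del acc.
'uub7u7': run [20, 18, 14, 12, 7, 4, 1] end={s6} rej; 6/6 del acc.
3 words, ⪯-incomp.

min(Σ*\↓L) = [k7, 7eu, uub7u7].


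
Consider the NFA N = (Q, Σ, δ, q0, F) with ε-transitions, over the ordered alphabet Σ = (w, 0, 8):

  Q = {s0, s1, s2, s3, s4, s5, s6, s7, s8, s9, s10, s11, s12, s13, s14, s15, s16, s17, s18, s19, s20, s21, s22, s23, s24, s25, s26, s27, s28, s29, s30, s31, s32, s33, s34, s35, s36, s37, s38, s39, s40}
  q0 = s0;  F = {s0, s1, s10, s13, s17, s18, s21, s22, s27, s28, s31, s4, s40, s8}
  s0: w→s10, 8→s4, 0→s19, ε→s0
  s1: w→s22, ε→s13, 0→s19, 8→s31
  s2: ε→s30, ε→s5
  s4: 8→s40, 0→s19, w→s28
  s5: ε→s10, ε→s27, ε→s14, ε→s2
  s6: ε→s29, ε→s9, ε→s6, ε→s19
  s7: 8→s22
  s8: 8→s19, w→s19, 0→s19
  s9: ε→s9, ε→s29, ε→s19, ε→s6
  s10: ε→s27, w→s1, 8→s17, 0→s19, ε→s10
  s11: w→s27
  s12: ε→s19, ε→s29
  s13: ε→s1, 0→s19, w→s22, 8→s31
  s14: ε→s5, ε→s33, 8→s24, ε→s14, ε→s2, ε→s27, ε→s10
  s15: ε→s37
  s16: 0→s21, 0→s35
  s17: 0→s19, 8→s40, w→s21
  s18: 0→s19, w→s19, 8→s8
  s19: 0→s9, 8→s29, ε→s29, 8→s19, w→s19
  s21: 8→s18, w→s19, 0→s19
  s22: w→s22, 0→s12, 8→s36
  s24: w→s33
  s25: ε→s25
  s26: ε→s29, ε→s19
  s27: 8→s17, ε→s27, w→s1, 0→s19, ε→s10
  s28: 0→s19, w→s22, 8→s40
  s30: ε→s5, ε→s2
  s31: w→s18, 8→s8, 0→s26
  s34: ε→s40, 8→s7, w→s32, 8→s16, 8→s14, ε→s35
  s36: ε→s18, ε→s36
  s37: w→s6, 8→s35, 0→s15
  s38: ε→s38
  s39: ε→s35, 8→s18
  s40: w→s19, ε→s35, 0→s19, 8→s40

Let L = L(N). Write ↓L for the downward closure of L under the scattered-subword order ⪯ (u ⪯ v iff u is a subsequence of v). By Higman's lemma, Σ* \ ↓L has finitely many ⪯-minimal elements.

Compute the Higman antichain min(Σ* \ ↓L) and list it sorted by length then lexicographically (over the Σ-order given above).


|Q|=41, |F|=14, |δ|=103 (43 ε).
min D↑ (13 st, q0=0, F={2}): 0:w→1,0→2,8→3 1:w→4,0→2,8→5 2:w→2,0→2,8→2 3:w→6,0→2,8→7 4:w→8,0→2,8→9 5:w→10,0→2,8→7 6:w→8,0→2,8→7 7:w→2,0→2,8→7 8:w→8,0→2,8→11 9:w→11,0→2,8→12 10:w→2,0→2,8→11 11:w→2,0→2,8→12 12:w→2,0→2,8→2 [Hopcroft].
'0': run [22, 6] end={s12,s19,s26,s29,s6,s9} rej; 1/1 single-dels accept.
'88w': run [22, 17, 9, 4] end={s19,s29,s6,s9} rej; 3/3 single-dels accept.
'w8ww': N↓-sim [22, 20, 13, 7, 4] end={s19,s29,s6,s9} rej; 4/4 single-dels accept.
'www8w': run [22, 20, 14, 9, 7, 4] end={s19,s29,s6,s9} rej; 5/5 del acc.
'ww888': |S_i|=[22, 20, 14, 9, 5, 4] end={s19,s29,s6,s9} rej; 5/5 del acc.
5 words, ⪯-incomp.

min(Σ*\↓L) = [0, 88w, w8ww, www8w, ww888].


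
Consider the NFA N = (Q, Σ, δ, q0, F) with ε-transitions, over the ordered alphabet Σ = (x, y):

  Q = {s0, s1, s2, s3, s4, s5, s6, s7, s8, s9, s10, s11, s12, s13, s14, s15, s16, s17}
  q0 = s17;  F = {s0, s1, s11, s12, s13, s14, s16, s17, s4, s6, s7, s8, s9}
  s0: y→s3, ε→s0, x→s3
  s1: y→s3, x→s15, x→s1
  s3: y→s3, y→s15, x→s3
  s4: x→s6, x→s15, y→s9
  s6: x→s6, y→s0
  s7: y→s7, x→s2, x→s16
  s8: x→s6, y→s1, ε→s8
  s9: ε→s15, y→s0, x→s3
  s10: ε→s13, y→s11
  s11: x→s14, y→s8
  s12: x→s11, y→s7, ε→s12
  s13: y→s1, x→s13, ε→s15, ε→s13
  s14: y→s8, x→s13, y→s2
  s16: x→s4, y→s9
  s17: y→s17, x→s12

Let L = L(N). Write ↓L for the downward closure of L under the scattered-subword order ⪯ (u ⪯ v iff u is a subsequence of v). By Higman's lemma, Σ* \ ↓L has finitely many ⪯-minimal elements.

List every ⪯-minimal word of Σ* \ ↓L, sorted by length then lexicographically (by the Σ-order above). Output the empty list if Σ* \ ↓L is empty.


|Q|=18, |F|=13, |δ|=41 (7 ε).
min D↑ (14 st, q0=0, F={13}): 0:x→1,y→0 1:x→2,y→3 2:x→4,y→5 3:x→6,y→3 4:x→7,y→5 5:x→8,y→9 6:x→10,y→11 7:x→7,y→9 8:x→8,y→12 9:x→9,y→13 10:x→8,y→11 11:x→13,y→12 12:x→13,y→13 13:x→13,y→13 (ε-aug+det+¬).
'xxyyy': |S_i|=[16, 15, 13, 8, 4, 2] end={s15,s3} — reject; 5/5 del acc.
'xyxyx': N↓-sim [16, 15, 11, 9, 4, 2] end={s15,s3} ∉↓L; 5/5 deletions ∈↓L.
'xxxxyy': N↓-sim [16, 15, 13, 11, 6, 4, 2] end={s15,s3} — reject; 6/6 del acc.
3 words, ⪯-incomp.

A = [xxyyy, xyxyx, xxxxyy].


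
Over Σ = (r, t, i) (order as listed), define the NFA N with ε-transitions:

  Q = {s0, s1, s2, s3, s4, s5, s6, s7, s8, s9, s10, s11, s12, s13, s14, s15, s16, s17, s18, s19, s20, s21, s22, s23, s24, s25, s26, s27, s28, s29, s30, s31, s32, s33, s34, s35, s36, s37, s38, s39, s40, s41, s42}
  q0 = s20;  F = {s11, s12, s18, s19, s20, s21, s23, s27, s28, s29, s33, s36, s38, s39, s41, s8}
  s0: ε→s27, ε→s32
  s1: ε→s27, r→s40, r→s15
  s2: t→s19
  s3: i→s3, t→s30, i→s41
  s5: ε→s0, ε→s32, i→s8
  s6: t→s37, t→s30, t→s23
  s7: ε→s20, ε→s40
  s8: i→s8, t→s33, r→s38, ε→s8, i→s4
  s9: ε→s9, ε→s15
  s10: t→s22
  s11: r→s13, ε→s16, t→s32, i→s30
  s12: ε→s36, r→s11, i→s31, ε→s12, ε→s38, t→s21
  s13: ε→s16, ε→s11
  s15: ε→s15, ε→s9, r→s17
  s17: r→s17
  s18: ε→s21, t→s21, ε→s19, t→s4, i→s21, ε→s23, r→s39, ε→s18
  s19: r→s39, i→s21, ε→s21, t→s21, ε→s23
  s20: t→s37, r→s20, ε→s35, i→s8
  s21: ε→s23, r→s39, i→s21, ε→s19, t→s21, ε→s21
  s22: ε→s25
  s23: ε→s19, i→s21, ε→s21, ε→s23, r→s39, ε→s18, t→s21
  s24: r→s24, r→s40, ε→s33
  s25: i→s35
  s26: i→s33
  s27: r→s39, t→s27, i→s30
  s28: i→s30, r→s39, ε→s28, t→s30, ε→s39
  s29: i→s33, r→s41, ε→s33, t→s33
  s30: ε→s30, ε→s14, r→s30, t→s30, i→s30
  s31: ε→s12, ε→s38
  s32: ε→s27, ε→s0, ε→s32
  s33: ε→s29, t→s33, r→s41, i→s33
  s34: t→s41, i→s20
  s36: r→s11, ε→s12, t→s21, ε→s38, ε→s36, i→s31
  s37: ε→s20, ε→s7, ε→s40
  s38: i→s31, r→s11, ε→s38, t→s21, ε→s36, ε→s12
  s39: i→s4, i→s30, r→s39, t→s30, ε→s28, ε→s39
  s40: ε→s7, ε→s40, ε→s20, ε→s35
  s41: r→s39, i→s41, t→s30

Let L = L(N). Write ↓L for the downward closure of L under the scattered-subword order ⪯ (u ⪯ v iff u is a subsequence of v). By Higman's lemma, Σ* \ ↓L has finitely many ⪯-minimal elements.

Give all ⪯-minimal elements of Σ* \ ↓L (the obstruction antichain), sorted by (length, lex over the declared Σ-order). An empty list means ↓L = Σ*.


A = [irri, itrt].

|Q|=43, |F|=16, |δ|=133 (60 ε).
min D↑ (10 st, q0=0, F={8}): 0:r→0,t→0,i→1 1:r→2,t→3,i→1 2:r→4,t→5,i→2 3:r→6,t→3,i→3 4:r→4,t→7,i→8 5:r→9,t→5,i→5 6:r→9,t→8,i→6 7:r→9,t→7,i→8 8:r→8,t→8,i→8 9:r→9,t→8,i→8 (ε-aug+det+¬).
'irri': |S_i|=[28, 23, 20, 11, 3] end={s14,s30,s4} rej; 4/4 del acc.
'itrt': N↓-sim [28, 23, 15, 6, 2] end={s14,s30} — reject; 4/4 single-dels accept.
2 obstructions.


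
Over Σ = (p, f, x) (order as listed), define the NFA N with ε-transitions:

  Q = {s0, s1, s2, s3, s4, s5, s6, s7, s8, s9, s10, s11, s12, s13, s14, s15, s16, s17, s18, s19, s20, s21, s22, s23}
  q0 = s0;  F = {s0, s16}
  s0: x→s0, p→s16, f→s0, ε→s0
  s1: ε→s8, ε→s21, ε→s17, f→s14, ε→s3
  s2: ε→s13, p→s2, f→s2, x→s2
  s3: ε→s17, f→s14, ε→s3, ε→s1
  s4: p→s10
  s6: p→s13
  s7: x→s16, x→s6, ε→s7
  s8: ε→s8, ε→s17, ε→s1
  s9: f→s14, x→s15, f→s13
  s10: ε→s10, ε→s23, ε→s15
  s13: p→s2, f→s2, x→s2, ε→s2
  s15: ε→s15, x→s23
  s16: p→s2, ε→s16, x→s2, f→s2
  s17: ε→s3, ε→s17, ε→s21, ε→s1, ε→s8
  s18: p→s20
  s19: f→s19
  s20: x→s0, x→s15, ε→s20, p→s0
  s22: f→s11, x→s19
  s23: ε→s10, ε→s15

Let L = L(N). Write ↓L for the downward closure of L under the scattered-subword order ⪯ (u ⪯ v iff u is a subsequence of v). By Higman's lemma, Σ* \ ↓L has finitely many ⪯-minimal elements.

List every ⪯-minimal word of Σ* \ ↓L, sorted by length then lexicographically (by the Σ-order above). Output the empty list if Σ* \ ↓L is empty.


|Q|=24, |F|=2, |δ|=56 (27 ε).
min D↑ (3 st, q0=0, F={2}): 0:p→1,f→0,x→0 1:p→2,f→2,x→2 2:p→2,f→2,x→2 (ε-aug+det+¬).
'pp': run [4, 3, 2] end={s13,s2} ∉↓L; 2/2 del acc.
'pf': run [4, 3, 2] end={s13,s2} — reject; 2/2 del acc.
'px': run [4, 3, 2] end={s13,s2} rej; 2/2 single-dels accept.
3 obstructions.

A = [pp, pf, px].


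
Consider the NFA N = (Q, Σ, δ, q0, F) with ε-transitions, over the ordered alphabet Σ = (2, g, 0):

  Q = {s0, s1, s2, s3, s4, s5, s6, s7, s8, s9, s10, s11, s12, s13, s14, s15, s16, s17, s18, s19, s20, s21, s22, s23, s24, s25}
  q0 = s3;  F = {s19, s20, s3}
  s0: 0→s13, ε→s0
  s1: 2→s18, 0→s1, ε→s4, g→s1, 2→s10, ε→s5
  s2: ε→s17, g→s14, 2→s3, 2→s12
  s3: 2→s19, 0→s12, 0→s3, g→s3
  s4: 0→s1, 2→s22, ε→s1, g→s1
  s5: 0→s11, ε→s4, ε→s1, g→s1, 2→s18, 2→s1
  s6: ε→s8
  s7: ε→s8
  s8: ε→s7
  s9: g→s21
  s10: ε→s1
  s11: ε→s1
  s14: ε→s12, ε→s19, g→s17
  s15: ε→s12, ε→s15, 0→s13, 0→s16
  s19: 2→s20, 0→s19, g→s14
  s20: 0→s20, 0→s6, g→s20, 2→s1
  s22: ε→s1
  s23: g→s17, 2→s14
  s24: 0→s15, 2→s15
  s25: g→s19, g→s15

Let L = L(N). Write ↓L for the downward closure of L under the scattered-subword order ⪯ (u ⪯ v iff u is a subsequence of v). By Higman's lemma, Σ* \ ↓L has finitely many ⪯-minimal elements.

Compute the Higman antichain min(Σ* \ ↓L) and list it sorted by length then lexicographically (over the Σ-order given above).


|Q|=26, |F|=3, |δ|=53 (17 ε).
min D↑ (4 st, q0=0, F={3}): 0:2→1,g→0,0→0 1:2→2,g→1,0→1 2:2→3,g→2,0→2 3:2→3,g→3,0→3 (ε-aug+det+¬).
'222': run [16, 15, 11, 7] end={s1,s10,s11,s18,s22,s4,s5} ∉↓L; 3/3 deletions ∈↓L.
1 words, ⪯-incomp.

Antichain: [222].


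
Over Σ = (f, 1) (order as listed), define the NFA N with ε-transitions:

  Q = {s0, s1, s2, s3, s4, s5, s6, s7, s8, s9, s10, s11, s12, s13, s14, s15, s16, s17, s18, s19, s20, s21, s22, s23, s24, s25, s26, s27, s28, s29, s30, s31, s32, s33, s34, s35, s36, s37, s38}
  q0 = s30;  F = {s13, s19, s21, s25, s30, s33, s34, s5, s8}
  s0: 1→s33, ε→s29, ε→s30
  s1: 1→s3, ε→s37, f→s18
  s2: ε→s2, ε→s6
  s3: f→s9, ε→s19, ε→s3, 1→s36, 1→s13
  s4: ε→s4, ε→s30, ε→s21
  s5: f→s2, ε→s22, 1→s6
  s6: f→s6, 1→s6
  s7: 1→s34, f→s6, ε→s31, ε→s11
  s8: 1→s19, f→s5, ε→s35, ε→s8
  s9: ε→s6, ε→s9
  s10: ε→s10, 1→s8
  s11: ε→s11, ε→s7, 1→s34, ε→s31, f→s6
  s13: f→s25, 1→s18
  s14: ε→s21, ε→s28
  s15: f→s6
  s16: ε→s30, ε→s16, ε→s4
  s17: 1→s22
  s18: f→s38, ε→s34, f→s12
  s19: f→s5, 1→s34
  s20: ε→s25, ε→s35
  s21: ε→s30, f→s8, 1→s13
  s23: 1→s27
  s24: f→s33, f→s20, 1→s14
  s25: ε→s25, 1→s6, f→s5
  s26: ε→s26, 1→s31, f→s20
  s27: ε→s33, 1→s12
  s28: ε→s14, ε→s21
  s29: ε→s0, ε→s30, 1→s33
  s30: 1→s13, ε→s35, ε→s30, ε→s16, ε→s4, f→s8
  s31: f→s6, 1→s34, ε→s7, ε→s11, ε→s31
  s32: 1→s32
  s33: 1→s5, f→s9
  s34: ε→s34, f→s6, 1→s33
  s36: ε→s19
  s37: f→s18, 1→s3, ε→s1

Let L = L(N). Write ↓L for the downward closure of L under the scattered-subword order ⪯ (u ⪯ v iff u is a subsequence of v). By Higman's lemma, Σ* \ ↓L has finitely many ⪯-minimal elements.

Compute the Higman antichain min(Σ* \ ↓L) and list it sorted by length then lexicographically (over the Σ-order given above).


|Q|=39, |F|=9, |δ|=95 (47 ε).
min D↑ (9 st, q0=0, F={7}): 0:f→1,1→2 1:f→3,1→4 2:f→5,1→6 3:f→7,1→7 4:f→3,1→6 5:f→3,1→7 6:f→7,1→8 7:f→7,1→7 8:f→7,1→3 [Hopcroft].
'fff': |S_i|=[19, 13, 5, 2] end={s2,s6} ∉↓L; 3/3 del acc.
'ff1': N↓-sim [19, 13, 5, 1] end={s6} rej; 3/3 deletions ∈↓L.
'1f1': |S_i|=[19, 13, 8, 1] end={s6} — reject; 3/3 deletions ∈↓L.
'11f': |S_i|=[19, 13, 10, 5] end={s12,s2,s38,s6,s9} ∉↓L; 3/3 deletions ∈↓L.
'11111': run [19, 13, 10, 6, 4, 1] end={s6} — reject; 5/5 del acc.
5 words, ⪯-incomp.

min(Σ*\↓L) = [fff, ff1, 1f1, 11f, 11111].


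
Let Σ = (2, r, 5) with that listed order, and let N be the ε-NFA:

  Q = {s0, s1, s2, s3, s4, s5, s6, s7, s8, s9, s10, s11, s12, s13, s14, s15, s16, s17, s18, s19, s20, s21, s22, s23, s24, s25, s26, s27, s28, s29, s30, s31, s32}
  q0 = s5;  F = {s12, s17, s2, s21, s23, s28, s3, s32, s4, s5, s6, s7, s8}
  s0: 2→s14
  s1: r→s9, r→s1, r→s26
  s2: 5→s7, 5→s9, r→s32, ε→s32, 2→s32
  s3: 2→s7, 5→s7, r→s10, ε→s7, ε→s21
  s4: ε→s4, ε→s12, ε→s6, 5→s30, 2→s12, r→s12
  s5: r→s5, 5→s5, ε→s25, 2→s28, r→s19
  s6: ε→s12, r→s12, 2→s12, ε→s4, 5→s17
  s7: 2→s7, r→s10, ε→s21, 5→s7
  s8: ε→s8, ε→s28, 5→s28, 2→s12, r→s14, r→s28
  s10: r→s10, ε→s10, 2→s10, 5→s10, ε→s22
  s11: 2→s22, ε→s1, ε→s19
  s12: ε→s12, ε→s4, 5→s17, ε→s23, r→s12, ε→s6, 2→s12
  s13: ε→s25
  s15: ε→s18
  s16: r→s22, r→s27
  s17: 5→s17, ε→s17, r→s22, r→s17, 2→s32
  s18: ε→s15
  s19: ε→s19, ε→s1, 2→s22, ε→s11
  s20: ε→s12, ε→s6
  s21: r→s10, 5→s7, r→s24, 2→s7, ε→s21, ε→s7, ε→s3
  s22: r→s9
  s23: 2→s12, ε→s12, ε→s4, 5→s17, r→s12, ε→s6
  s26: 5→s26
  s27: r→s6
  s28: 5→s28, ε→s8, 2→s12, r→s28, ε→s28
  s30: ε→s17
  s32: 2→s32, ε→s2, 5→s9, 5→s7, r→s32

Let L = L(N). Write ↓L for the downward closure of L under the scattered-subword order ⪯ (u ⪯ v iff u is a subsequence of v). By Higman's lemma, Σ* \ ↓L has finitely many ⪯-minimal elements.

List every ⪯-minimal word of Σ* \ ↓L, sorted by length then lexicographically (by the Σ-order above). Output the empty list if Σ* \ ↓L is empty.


min(Σ*\↓L) = [22525r].

|Q|=33, |F|=13, |δ|=98 (39 ε).
min D↑ (7 st, q0=0, F={6}): 0:2→1,r→0,5→0 1:2→2,r→1,5→1 2:2→2,r→2,5→3 3:2→4,r→3,5→3 4:2→4,r→4,5→5 5:2→5,r→6,5→5 6:2→6,r→6,5→6.
'22525r': run [24, 18, 15, 11, 9, 7, 4] end={s10,s22,s24,s9} ∉↓L; 6/6 del acc.
1 minimals (antichain).


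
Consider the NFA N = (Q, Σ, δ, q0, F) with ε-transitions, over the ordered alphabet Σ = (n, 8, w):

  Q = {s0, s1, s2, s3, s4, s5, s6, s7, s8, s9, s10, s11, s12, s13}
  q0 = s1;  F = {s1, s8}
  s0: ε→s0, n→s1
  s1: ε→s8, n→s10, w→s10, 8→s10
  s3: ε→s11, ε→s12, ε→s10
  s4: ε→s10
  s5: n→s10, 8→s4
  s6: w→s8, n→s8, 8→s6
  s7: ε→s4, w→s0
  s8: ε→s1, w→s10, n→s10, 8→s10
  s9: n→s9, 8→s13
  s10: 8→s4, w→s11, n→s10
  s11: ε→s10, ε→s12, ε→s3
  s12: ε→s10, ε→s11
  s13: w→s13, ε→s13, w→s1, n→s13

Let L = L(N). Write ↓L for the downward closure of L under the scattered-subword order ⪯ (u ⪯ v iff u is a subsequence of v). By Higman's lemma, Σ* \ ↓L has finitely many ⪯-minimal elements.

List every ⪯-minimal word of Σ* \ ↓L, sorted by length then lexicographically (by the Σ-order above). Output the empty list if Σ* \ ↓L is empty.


A = [n, 8, w].

|Q|=14, |F|=2, |δ|=35 (14 ε).
min D↑ (2 st, q0=0, F={1}): 0:n→1,8→1,w→1 1:n→1,8→1,w→1.
'n': N↓-sim [7, 5] end={s10,s11,s12,s3,s4} ∉↓L; 1/1 del acc.
'8': run [7, 5] end={s10,s11,s12,s3,s4} rej; 1/1 single-dels accept.
'w': |S_i|=[7, 5] end={s10,s11,s12,s3,s4} — reject; 1/1 del acc.
3 minimals (antichain).


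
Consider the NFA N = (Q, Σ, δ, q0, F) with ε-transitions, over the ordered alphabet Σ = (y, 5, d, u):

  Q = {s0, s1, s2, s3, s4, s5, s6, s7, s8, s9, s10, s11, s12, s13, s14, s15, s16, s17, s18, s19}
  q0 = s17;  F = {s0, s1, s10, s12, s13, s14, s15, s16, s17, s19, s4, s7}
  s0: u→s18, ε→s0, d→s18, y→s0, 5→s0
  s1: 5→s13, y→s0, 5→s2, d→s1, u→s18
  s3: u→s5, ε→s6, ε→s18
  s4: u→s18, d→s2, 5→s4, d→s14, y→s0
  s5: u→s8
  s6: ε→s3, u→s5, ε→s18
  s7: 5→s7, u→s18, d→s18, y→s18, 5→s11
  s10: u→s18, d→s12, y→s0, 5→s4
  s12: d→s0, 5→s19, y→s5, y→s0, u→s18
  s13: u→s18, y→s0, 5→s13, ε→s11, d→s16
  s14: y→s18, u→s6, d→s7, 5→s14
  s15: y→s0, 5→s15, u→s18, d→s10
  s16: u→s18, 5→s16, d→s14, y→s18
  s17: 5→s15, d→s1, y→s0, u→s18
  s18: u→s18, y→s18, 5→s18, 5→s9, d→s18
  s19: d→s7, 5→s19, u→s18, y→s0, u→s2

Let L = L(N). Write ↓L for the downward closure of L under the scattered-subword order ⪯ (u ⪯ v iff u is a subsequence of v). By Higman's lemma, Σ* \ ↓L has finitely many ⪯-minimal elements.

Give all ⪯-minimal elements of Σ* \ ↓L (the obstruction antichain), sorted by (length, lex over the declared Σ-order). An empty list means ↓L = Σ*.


|Q|=20, |F|=12, |δ|=67 (6 ε).
min D↑ (13 st, q0=0, F={4}): 0:y→1,5→2,d→3,u→4 1:y→1,5→1,d→4,u→4 2:y→1,5→2,d→5,u→4 3:y→1,5→6,d→3,u→4 4:y→4,5→4,d→4,u→4 5:y→1,5→7,d→8,u→4 6:y→1,5→6,d→9,u→4 7:y→1,5→7,d→10,u→4 8:y→1,5→11,d→1,u→4 9:y→4,5→9,d→10,u→4 10:y→4,5→10,d→12,u→4 11:y→1,5→11,d→12,u→4 12:y→4,5→12,d→4,u→4.
'u': run [20, 7] end={s18,s2,s3,s5,s6,s8,s9} rej; 1/1 del acc.
'yd': N↓-sim [20, 5, 2] end={s18,s9} — reject; 2/2 del acc.
'd5dy': N↓-sim [20, 18, 15, 11, 2] end={s18,s9} rej; 4/4 deletions ∈↓L.
'5dddd': |S_i|=[20, 18, 16, 13, 5, 2] end={s18,s9} — reject; 5/5 single-dels accept.
4 minimals (antichain).

min(Σ*\↓L) = [u, yd, d5dy, 5dddd].


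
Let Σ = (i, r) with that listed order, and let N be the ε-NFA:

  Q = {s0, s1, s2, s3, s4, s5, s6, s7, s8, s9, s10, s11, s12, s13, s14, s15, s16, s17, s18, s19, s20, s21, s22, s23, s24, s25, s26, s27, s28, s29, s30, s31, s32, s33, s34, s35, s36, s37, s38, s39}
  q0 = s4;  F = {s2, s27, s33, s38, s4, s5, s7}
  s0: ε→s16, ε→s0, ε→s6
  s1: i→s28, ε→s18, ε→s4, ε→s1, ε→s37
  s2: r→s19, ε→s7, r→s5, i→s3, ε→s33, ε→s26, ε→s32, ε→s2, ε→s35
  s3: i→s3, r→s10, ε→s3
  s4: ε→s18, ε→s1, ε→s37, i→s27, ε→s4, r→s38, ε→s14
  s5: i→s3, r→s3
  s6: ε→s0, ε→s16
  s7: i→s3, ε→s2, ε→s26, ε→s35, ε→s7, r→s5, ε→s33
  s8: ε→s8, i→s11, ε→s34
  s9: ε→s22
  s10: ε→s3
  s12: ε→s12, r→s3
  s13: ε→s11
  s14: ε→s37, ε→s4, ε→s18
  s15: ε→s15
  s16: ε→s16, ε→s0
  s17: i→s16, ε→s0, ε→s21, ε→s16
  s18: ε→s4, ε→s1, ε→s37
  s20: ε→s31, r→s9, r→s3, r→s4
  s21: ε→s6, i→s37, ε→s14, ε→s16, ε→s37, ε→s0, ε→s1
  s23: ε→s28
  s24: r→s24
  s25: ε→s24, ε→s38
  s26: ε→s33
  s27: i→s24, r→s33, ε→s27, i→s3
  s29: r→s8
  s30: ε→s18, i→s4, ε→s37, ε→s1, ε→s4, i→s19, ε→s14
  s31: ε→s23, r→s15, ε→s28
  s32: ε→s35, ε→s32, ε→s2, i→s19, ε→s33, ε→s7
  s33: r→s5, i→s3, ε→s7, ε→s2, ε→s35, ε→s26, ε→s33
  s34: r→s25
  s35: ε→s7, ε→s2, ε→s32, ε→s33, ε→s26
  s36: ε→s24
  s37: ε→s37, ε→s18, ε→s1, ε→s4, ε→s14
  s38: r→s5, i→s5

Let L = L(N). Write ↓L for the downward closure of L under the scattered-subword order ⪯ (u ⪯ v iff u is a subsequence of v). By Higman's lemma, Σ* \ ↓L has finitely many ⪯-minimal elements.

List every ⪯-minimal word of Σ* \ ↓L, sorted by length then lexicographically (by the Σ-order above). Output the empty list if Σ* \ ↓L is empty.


|Q|=40, |F|=7, |δ|=117 (84 ε).
min D↑ (6 st, q0=0, F={3}): 0:i→1,r→2 1:i→3,r→4 2:i→5,r→5 3:i→3,r→3 4:i→3,r→5 5:i→3,r→3 (ε-aug+det+¬).
'ii': N↓-sim [19, 13, 4] end={s10,s19,s24,s3} rej; 2/2 single-dels accept.
'rir': run [19, 12, 4, 2] end={s10,s3} ∉↓L; 3/3 deletions ∈↓L.
'rri': run [19, 12, 5, 2] end={s10,s3} ∉↓L; 3/3 single-dels accept.
'rrr': run [19, 12, 5, 3] end={s10,s24,s3} — reject; 3/3 deletions ∈↓L.
4 obstructions.

Antichain: [ii, rir, rri, rrr].


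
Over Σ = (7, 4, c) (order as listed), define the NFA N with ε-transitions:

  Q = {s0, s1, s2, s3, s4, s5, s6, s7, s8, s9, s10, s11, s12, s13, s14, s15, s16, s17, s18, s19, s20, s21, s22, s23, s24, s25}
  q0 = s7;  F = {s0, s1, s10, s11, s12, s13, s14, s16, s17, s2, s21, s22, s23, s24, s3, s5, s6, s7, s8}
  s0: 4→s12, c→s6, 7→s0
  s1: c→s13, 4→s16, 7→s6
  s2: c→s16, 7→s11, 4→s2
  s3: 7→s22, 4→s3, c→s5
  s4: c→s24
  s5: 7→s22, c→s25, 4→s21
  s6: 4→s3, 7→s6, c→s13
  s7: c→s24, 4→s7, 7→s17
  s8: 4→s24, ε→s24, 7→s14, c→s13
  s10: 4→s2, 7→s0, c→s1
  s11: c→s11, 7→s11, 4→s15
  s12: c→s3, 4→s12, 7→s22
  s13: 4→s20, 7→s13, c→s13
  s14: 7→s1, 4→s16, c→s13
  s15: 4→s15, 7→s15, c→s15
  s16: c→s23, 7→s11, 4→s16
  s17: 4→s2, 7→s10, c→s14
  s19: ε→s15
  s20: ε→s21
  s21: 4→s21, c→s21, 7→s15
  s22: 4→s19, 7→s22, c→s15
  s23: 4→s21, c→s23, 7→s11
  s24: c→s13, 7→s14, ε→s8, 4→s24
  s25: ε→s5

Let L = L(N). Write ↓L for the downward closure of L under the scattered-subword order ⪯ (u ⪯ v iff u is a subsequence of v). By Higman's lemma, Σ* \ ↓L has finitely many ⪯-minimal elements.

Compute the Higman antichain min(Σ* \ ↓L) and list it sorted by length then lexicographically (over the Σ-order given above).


|Q|=26, |F|=19, |δ|=66 (5 ε).
min D↑ (19 st, q0=0, F={14}): 0:7→1,4→0,c→2 1:7→3,4→4,c→5 2:7→5,4→2,c→6 3:7→7,4→4,c→8 4:7→9,4→4,c→10 5:7→8,4→10,c→6 6:7→6,4→11,c→6 7:7→7,4→12,c→13 8:7→13,4→10,c→6 9:7→9,4→14,c→9 10:7→9,4→10,c→15 11:7→14,4→11,c→11 12:7→16,4→12,c→17 13:7→13,4→17,c→6 14:7→14,4→14,c→14 15:7→9,4→11,c→15 16:7→16,4→14,c→14 17:7→16,4→17,c→18 18:7→16,4→11,c→18.
'7474': run [23, 20, 13, 4, 2] end={s15,s19} — reject; 4/4 single-dels accept.
'cc47': run [23, 17, 10, 4, 1] end={s15} — reject; 4/4 deletions ∈↓L.
'77747c': run [23, 20, 18, 13, 9, 3, 1] end={s15} rej; 6/6 deletions ∈↓L.
3 obstructions.

Antichain: [7474, cc47, 77747c].


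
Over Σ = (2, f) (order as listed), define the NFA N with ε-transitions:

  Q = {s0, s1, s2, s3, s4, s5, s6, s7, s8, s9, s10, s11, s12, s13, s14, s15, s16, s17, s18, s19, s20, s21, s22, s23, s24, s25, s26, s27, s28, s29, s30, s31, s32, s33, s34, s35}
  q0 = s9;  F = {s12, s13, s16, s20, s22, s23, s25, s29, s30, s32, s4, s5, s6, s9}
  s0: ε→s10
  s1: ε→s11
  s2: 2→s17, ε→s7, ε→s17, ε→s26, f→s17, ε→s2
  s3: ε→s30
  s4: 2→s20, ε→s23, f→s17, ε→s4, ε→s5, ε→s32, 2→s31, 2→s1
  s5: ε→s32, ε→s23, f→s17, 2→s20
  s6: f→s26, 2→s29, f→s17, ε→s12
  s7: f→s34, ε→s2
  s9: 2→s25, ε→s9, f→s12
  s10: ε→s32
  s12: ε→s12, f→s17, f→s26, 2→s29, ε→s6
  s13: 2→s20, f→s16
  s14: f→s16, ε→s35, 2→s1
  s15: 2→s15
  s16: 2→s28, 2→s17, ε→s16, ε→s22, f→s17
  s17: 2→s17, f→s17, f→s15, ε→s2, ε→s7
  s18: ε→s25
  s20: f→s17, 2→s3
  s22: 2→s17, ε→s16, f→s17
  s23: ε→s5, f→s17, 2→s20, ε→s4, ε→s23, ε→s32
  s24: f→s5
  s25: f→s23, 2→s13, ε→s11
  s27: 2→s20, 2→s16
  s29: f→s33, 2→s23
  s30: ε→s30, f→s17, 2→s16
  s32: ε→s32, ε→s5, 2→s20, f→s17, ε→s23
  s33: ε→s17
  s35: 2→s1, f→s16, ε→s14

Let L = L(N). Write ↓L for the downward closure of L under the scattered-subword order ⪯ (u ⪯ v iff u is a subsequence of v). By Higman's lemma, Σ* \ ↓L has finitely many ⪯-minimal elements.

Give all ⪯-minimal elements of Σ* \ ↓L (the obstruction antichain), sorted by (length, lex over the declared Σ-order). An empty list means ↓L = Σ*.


Antichain: [ff, 222f, 22f2, 222222, 2f2222].

|Q|=36, |F|=14, |δ|=84 (37 ε).
min D↑ (10 st, q0=0, F={6}): 0:2→1,f→2 1:2→3,f→4 2:2→5,f→6 3:2→7,f→8 4:2→7,f→6 5:2→4,f→6 6:2→6,f→6 7:2→9,f→6 8:2→6,f→6 9:2→8,f→6.
'ff': N↓-sim [26, 23, 7] end={s15,s17,s2,s26,s33,s34,s7} rej; 2/2 deletions ∈↓L.
'222f': |S_i|=[26, 23, 20, 15, 6] end={s15,s17,s2,s26,s34,s7} — reject; 4/4 del acc.
'22f2': run [26, 23, 20, 9, 7] end={s15,s17,s2,s26,s28,s34,s7} — reject; 4/4 deletions ∈↓L.
'222222': run [26, 23, 20, 15, 11, 9, 7] end={s15,s17,s2,s26,s28,s34,s7} — reject; 6/6 del acc.
'2f2222': |S_i|=[26, 23, 20, 15, 11, 9, 7] end={s15,s17,s2,s26,s28,s34,s7} — reject; 6/6 del acc.
5 obstructions.


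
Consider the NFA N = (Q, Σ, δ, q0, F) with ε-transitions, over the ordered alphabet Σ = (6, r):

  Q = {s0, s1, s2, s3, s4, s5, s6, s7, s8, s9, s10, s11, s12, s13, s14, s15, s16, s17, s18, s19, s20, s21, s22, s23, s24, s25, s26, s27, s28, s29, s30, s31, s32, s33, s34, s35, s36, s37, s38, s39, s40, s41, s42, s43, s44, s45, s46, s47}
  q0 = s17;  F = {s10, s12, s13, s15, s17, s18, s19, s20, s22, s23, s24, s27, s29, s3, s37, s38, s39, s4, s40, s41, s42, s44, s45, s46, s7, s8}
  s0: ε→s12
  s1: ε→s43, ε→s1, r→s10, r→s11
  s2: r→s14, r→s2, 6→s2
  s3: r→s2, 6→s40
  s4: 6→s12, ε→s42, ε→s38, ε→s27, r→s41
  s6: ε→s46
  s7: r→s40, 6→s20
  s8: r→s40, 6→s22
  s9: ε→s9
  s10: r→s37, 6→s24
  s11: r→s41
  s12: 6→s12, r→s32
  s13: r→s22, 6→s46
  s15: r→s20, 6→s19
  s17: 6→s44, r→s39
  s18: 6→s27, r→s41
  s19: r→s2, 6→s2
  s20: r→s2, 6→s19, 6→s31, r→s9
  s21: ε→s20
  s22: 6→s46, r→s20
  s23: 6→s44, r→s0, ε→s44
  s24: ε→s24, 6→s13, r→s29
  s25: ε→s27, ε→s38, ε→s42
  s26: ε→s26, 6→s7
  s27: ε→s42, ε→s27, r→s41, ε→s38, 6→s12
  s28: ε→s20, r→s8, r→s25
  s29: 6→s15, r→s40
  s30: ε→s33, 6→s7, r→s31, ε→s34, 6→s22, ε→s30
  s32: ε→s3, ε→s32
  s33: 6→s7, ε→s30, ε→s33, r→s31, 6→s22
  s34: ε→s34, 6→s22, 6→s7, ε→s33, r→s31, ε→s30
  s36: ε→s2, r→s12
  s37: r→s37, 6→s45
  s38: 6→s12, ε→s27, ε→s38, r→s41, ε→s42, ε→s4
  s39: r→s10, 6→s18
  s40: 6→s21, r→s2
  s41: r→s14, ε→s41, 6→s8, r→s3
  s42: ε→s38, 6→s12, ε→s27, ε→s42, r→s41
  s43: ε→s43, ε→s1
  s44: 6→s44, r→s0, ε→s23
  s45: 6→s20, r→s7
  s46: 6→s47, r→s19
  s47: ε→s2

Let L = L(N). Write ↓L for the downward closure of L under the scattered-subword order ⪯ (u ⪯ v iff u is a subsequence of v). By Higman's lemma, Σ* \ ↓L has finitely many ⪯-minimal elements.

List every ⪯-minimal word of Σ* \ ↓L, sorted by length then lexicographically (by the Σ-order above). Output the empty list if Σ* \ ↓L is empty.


|Q|=48, |F|=26, |δ|=116 (42 ε).
min D↑ (23 st, q0=0, F={12}): 0:6→1,r→2 1:6→1,r→3 2:6→4,r→5 3:6→3,r→6 4:6→7,r→8 5:6→9,r→10 6:6→11,r→12 7:6→3,r→8 8:6→13,r→6 9:6→14,r→15 10:6→16,r→10 11:6→17,r→12 12:6→12,r→12 13:6→18,r→11 14:6→19,r→18 15:6→20,r→11 16:6→17,r→21 17:6→22,r→12 18:6→19,r→17 19:6→12,r→22 20:6→22,r→17 21:6→17,r→11 22:6→12,r→12.
'6rrr': |S_i|=[34, 30, 20, 10, 3] end={s14,s2,s9} rej; 4/4 del acc.
'r666rr': N↓-sim [34, 31, 27, 22, 15, 10, 3] end={s14,s2,s9} ∉↓L; 6/6 single-dels accept.
'rr6666': |S_i|=[34, 31, 23, 18, 12, 6, 3] end={s14,s2,s47} ∉↓L; 6/6 deletions ∈↓L.
'rrr66r': |S_i|=[34, 31, 23, 17, 13, 8, 3] end={s14,s2,s9} ∉↓L; 6/6 deletions ∈↓L.
4 words, ⪯-incomp.

Antichain: [6rrr, r666rr, rr6666, rrr66r].


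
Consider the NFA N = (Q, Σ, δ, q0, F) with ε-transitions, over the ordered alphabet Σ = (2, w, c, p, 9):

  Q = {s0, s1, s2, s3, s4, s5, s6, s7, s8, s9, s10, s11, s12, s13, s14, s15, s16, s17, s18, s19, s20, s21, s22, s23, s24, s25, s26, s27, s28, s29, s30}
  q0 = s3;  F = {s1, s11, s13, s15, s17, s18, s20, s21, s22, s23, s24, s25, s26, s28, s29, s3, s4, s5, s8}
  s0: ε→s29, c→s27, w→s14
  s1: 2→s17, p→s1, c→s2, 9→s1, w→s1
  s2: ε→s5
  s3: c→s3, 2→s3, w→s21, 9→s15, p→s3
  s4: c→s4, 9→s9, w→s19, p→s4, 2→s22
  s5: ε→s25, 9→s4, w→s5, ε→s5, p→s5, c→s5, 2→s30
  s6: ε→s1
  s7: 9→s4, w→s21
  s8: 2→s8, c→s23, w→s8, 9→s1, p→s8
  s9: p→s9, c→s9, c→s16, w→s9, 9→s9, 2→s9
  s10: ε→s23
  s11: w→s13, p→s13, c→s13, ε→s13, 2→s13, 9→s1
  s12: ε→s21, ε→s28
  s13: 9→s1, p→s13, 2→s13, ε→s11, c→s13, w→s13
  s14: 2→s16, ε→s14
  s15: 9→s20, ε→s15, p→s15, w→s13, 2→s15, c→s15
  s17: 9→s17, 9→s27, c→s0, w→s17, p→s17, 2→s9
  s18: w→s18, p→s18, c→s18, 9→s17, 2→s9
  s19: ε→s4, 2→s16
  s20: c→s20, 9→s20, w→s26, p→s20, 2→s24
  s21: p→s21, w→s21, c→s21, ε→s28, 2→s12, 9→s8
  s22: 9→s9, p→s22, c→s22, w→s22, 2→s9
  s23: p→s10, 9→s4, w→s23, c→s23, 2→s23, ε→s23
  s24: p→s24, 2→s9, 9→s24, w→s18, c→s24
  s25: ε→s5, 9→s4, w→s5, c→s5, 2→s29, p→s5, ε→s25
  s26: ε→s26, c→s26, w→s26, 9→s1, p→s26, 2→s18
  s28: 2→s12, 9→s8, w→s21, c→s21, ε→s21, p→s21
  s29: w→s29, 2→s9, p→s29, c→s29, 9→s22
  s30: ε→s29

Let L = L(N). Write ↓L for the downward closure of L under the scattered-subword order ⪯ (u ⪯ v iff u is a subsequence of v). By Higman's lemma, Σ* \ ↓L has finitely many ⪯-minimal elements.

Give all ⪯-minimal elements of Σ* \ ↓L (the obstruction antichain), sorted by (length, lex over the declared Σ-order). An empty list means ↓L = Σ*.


A = [9922, w9c99].

|Q|=31, |F|=19, |δ|=128 (20 ε).
min D↑ (17 st, q0=0, F={13}): 0:2→0,w→1,c→0,p→0,9→2 1:2→1,w→1,c→1,p→1,9→3 2:2→2,w→4,c→2,p→2,9→5 3:2→3,w→3,c→6,p→3,9→7 4:2→4,w→4,c→4,p→4,9→7 5:2→8,w→9,c→5,p→5,9→5 6:2→6,w→6,c→6,p→6,9→10 7:2→11,w→7,c→12,p→7,9→7 8:2→13,w→14,c→8,p→8,9→8 9:2→14,w→9,c→9,p→9,9→7 10:2→15,w→10,c→10,p→10,9→13 11:2→13,w→11,c→16,p→11,9→11 12:2→16,w→12,c→12,p→12,9→10 13:2→13,w→13,c→13,p→13,9→13 14:2→13,w→14,c→14,p→14,9→11 15:2→13,w→15,c→15,p→15,9→13 16:2→13,w→16,c→16,p→16,9→15 [Hopcroft].
'9922': run [29, 25, 19, 11, 2] end={s16,s9} rej; 4/4 deletions ∈↓L.
'w9c99': N↓-sim [29, 25, 18, 15, 5, 2] end={s16,s9} ∉↓L; 5/5 deletions ∈↓L.
2 minimals (antichain).


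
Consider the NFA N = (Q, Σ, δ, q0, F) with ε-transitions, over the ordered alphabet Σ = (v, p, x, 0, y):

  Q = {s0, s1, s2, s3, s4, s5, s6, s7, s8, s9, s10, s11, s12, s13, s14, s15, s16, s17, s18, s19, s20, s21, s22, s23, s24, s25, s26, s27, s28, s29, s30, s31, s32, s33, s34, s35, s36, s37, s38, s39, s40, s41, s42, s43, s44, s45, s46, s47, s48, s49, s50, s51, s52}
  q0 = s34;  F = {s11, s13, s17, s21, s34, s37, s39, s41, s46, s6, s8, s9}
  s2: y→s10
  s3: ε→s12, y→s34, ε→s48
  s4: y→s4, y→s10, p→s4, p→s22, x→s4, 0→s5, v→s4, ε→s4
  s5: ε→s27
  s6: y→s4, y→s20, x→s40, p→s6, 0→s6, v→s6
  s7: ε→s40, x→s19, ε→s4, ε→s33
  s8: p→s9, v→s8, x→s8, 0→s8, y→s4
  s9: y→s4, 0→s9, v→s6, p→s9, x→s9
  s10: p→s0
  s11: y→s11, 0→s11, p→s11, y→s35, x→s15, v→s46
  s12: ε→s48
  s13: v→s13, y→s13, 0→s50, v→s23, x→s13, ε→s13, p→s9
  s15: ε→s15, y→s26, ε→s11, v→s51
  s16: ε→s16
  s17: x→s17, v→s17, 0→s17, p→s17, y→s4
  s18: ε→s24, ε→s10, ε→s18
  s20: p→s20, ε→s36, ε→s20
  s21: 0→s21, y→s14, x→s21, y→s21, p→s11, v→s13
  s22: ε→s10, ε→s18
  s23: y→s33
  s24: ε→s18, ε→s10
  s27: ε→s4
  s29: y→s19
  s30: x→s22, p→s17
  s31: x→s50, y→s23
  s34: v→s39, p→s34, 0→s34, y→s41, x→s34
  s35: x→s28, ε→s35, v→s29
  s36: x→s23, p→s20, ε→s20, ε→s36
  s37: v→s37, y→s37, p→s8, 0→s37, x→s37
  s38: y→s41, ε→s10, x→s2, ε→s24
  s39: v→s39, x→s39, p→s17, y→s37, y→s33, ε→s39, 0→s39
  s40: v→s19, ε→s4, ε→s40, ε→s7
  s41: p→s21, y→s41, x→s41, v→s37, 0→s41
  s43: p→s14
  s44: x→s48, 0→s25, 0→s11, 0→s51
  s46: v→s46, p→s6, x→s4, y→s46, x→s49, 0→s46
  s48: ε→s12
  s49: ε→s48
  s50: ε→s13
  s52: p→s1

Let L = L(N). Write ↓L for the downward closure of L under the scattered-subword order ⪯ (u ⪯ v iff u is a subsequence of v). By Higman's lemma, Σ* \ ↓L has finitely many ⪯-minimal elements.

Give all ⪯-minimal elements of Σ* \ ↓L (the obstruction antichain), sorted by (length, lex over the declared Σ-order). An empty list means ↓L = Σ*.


|Q|=53, |F|=12, |δ|=133 (34 ε).
min D↑ (13 st, q0=0, F={6}): 0:v→1,p→0,x→0,0→0,y→2 1:v→1,p→3,x→1,0→1,y→4 2:v→4,p→5,x→2,0→2,y→2 3:v→3,p→3,x→3,0→3,y→6 4:v→4,p→7,x→4,0→4,y→4 5:v→8,p→9,x→5,0→5,y→5 6:v→6,p→6,x→6,0→6,y→6 7:v→7,p→10,x→7,0→7,y→6 8:v→8,p→10,x→8,0→8,y→8 9:v→11,p→9,x→9,0→9,y→9 10:v→12,p→10,x→10,0→10,y→6 11:v→11,p→12,x→6,0→11,y→11 12:v→12,p→12,x→6,0→12,y→6 [Hopcroft].
'vpy': run [38, 29, 19, 12] end={s0,s10,s18,s20,s22,s23,s24,s27,s33,s36,s4,s5} — reject; 3/3 del acc.
'yppvx': |S_i|=[38, 35, 33, 28, 22, 16] end={s0,s10,s12,s18,s19,s22,s23,s24,s27,s33,s4,s40,…} — reject; 5/5 single-dels accept.
2 minimals (antichain).

Antichain: [vpy, yppvx].


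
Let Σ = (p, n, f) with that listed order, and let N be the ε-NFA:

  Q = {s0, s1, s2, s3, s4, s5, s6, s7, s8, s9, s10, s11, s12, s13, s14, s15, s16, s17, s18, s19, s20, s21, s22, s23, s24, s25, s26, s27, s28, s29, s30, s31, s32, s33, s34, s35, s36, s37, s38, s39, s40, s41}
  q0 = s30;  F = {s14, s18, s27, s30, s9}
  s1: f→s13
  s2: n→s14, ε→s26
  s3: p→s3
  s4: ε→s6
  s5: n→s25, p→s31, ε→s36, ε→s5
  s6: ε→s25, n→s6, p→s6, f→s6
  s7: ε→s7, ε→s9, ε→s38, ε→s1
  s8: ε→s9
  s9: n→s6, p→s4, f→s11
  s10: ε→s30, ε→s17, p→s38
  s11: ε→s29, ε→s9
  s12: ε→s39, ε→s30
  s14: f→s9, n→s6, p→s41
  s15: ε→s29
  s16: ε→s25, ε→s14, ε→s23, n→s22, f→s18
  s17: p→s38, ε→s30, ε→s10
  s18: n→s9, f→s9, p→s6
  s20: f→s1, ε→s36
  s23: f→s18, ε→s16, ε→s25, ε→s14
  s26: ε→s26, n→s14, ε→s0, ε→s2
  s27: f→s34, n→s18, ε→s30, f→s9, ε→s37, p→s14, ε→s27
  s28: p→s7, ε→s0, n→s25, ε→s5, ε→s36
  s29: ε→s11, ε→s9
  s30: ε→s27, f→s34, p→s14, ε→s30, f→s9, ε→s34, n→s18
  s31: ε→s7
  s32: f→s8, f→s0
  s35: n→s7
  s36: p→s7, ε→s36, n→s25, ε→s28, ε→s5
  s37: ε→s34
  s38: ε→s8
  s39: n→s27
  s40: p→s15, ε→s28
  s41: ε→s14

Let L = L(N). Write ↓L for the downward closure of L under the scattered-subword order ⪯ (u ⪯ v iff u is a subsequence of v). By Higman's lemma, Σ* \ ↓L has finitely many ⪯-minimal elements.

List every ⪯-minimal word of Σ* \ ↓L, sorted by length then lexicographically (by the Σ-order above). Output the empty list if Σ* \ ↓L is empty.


|Q|=42, |F|=5, |δ|=89 (48 ε).
min D↑ (5 st, q0=0, F={4}): 0:p→1,n→2,f→3 1:p→1,n→4,f→3 2:p→4,n→3,f→3 3:p→4,n→4,f→3 4:p→4,n→4,f→4 (ε-aug+det+¬).
'pn': |S_i|=[13, 8, 2] end={s25,s6} ∉↓L; 2/2 deletions ∈↓L.
'np': |S_i|=[13, 7, 3] end={s25,s4,s6} ∉↓L; 2/2 del acc.
'fp': N↓-sim [13, 7, 3] end={s25,s4,s6} — reject; 2/2 deletions ∈↓L.
'fn': |S_i|=[13, 7, 2] end={s25,s6} ∉↓L; 2/2 del acc.
'nnn': N↓-sim [13, 7, 6, 2] end={s25,s6} — reject; 3/3 single-dels accept.
5 obstructions.

A = [pn, np, fp, fn, nnn].
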